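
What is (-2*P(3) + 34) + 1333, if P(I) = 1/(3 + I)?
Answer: 4100/3 ≈ 1366.7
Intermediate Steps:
(-2*P(3) + 34) + 1333 = (-2/(3 + 3) + 34) + 1333 = (-2/6 + 34) + 1333 = (-2*⅙ + 34) + 1333 = (-⅓ + 34) + 1333 = 101/3 + 1333 = 4100/3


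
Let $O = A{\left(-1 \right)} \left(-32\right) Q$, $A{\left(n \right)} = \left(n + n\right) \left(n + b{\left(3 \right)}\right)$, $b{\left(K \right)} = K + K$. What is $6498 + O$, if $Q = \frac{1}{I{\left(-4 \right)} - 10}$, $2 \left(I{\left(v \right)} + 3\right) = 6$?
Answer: $6466$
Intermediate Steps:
$I{\left(v \right)} = 0$ ($I{\left(v \right)} = -3 + \frac{1}{2} \cdot 6 = -3 + 3 = 0$)
$b{\left(K \right)} = 2 K$
$Q = - \frac{1}{10}$ ($Q = \frac{1}{0 - 10} = \frac{1}{-10} = - \frac{1}{10} \approx -0.1$)
$A{\left(n \right)} = 2 n \left(6 + n\right)$ ($A{\left(n \right)} = \left(n + n\right) \left(n + 2 \cdot 3\right) = 2 n \left(n + 6\right) = 2 n \left(6 + n\right)$)
$O = -32$ ($O = 2 \left(-1\right) \left(6 - 1\right) \left(-32\right) \left(- \frac{1}{10}\right) = 2 \left(-1\right) 5 \left(-32\right) \left(- \frac{1}{10}\right) = \left(-10\right) \left(-32\right) \left(- \frac{1}{10}\right) = 320 \left(- \frac{1}{10}\right) = -32$)
$6498 + O = 6498 - 32 = 6466$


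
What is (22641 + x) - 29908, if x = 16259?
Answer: 8992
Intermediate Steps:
(22641 + x) - 29908 = (22641 + 16259) - 29908 = 38900 - 29908 = 8992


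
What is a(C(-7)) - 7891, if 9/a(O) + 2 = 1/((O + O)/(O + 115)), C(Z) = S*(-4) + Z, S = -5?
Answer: -299741/38 ≈ -7887.9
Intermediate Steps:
C(Z) = 20 + Z (C(Z) = -5*(-4) + Z = 20 + Z)
a(O) = 9/(-2 + (115 + O)/(2*O)) (a(O) = 9/(-2 + 1/((O + O)/(O + 115))) = 9/(-2 + 1/((2*O)/(115 + O))) = 9/(-2 + 1/(2*O/(115 + O))) = 9/(-2 + (115 + O)/(2*O)))
a(C(-7)) - 7891 = -18*(20 - 7)/(-115 + 3*(20 - 7)) - 7891 = -18*13/(-115 + 3*13) - 7891 = -18*13/(-115 + 39) - 7891 = -18*13/(-76) - 7891 = -18*13*(-1/76) - 7891 = 117/38 - 7891 = -299741/38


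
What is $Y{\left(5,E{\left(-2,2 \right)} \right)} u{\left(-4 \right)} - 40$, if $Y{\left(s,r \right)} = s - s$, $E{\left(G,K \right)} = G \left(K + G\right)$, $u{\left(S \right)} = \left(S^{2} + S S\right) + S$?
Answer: $-40$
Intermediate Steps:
$u{\left(S \right)} = S + 2 S^{2}$ ($u{\left(S \right)} = \left(S^{2} + S^{2}\right) + S = 2 S^{2} + S = S + 2 S^{2}$)
$E{\left(G,K \right)} = G \left(G + K\right)$
$Y{\left(s,r \right)} = 0$
$Y{\left(5,E{\left(-2,2 \right)} \right)} u{\left(-4 \right)} - 40 = 0 \left(- 4 \left(1 + 2 \left(-4\right)\right)\right) - 40 = 0 \left(- 4 \left(1 - 8\right)\right) - 40 = 0 \left(\left(-4\right) \left(-7\right)\right) - 40 = 0 \cdot 28 - 40 = 0 - 40 = -40$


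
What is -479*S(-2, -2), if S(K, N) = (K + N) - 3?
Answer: 3353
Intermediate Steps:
S(K, N) = -3 + K + N
-479*S(-2, -2) = -479*(-3 - 2 - 2) = -479*(-7) = 3353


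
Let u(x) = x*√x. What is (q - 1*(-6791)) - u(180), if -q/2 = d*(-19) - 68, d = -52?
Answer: 4951 - 1080*√5 ≈ 2536.0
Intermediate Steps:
u(x) = x^(3/2)
q = -1840 (q = -2*(-52*(-19) - 68) = -2*(988 - 68) = -2*920 = -1840)
(q - 1*(-6791)) - u(180) = (-1840 - 1*(-6791)) - 180^(3/2) = (-1840 + 6791) - 1080*√5 = 4951 - 1080*√5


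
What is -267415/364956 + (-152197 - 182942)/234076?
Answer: -23113302803/10678430082 ≈ -2.1645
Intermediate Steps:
-267415/364956 + (-152197 - 182942)/234076 = -267415*1/364956 - 335139*1/234076 = -267415/364956 - 335139/234076 = -23113302803/10678430082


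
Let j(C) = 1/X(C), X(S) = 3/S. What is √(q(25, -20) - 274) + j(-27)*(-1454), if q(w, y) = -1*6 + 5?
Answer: 13086 + 5*I*√11 ≈ 13086.0 + 16.583*I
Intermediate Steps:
q(w, y) = -1 (q(w, y) = -6 + 5 = -1)
j(C) = C/3 (j(C) = 1/(3/C) = C/3)
√(q(25, -20) - 274) + j(-27)*(-1454) = √(-1 - 274) + ((⅓)*(-27))*(-1454) = √(-275) - 9*(-1454) = 5*I*√11 + 13086 = 13086 + 5*I*√11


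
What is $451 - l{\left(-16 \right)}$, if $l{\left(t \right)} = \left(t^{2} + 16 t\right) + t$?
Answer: $467$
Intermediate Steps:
$l{\left(t \right)} = t^{2} + 17 t$
$451 - l{\left(-16 \right)} = 451 - - 16 \left(17 - 16\right) = 451 - \left(-16\right) 1 = 451 - -16 = 451 + 16 = 467$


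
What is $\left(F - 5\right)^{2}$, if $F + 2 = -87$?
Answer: $8836$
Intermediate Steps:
$F = -89$ ($F = -2 - 87 = -89$)
$\left(F - 5\right)^{2} = \left(-89 - 5\right)^{2} = \left(-94\right)^{2} = 8836$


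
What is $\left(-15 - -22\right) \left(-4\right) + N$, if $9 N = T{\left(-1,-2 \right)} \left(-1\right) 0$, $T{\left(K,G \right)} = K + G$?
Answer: $-28$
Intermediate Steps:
$T{\left(K,G \right)} = G + K$
$N = 0$ ($N = \frac{\left(-2 - 1\right) \left(-1\right) 0}{9} = \frac{\left(-3\right) \left(-1\right) 0}{9} = \frac{3 \cdot 0}{9} = \frac{1}{9} \cdot 0 = 0$)
$\left(-15 - -22\right) \left(-4\right) + N = \left(-15 - -22\right) \left(-4\right) + 0 = \left(-15 + 22\right) \left(-4\right) + 0 = 7 \left(-4\right) + 0 = -28 + 0 = -28$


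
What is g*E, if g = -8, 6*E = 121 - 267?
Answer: 584/3 ≈ 194.67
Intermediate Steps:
E = -73/3 (E = (121 - 267)/6 = (⅙)*(-146) = -73/3 ≈ -24.333)
g*E = -8*(-73/3) = 584/3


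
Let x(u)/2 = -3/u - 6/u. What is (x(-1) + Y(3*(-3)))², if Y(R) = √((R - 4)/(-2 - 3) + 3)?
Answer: 1648/5 + 72*√35/5 ≈ 414.79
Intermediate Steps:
x(u) = -18/u (x(u) = 2*(-3/u - 6/u) = 2*(-9/u) = -18/u)
Y(R) = √(19/5 - R/5) (Y(R) = √((-4 + R)/(-5) + 3) = √((-4 + R)*(-⅕) + 3) = √((⅘ - R/5) + 3) = √(19/5 - R/5))
(x(-1) + Y(3*(-3)))² = (-18/(-1) + √(95 - 15*(-3))/5)² = (-18*(-1) + √(95 - 5*(-9))/5)² = (18 + √(95 + 45)/5)² = (18 + √140/5)² = (18 + (2*√35)/5)² = (18 + 2*√35/5)²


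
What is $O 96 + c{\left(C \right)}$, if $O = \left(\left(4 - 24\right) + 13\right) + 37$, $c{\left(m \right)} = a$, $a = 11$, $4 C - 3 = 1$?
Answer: $2891$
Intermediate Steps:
$C = 1$ ($C = \frac{3}{4} + \frac{1}{4} \cdot 1 = \frac{3}{4} + \frac{1}{4} = 1$)
$c{\left(m \right)} = 11$
$O = 30$ ($O = \left(\left(4 - 24\right) + 13\right) + 37 = \left(-20 + 13\right) + 37 = -7 + 37 = 30$)
$O 96 + c{\left(C \right)} = 30 \cdot 96 + 11 = 2880 + 11 = 2891$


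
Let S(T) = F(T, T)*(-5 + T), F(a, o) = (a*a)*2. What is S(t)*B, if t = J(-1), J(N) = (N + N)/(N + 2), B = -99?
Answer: 5544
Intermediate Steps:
F(a, o) = 2*a² (F(a, o) = a²*2 = 2*a²)
J(N) = 2*N/(2 + N) (J(N) = (2*N)/(2 + N) = 2*N/(2 + N))
t = -2 (t = 2*(-1)/(2 - 1) = 2*(-1)/1 = 2*(-1)*1 = -2)
S(T) = 2*T²*(-5 + T) (S(T) = (2*T²)*(-5 + T) = 2*T²*(-5 + T))
S(t)*B = (2*(-2)²*(-5 - 2))*(-99) = (2*4*(-7))*(-99) = -56*(-99) = 5544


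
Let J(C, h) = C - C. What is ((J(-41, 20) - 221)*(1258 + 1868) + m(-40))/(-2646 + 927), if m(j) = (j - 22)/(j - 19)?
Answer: 40759852/101421 ≈ 401.89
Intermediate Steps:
J(C, h) = 0
m(j) = (-22 + j)/(-19 + j)
((J(-41, 20) - 221)*(1258 + 1868) + m(-40))/(-2646 + 927) = ((0 - 221)*(1258 + 1868) + (-22 - 40)/(-19 - 40))/(-2646 + 927) = (-221*3126 - 62/(-59))/(-1719) = (-690846 - 1/59*(-62))*(-1/1719) = (-690846 + 62/59)*(-1/1719) = -40759852/59*(-1/1719) = 40759852/101421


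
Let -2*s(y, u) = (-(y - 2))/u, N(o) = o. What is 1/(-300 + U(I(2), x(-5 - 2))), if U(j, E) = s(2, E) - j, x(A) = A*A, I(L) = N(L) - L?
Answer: -1/300 ≈ -0.0033333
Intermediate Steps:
I(L) = 0 (I(L) = L - L = 0)
s(y, u) = -(2 - y)/(2*u) (s(y, u) = -(-(y - 2))/(2*u) = -(-(-2 + y))/(2*u) = -(2 - y)/(2*u))
x(A) = A**2
U(j, E) = -j (U(j, E) = (-2 + 2)/(2*E) - j = (1/2)*0/E - j = 0 - j = -j)
1/(-300 + U(I(2), x(-5 - 2))) = 1/(-300 - 1*0) = 1/(-300 + 0) = 1/(-300) = -1/300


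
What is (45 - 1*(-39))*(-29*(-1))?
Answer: 2436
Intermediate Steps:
(45 - 1*(-39))*(-29*(-1)) = (45 + 39)*29 = 84*29 = 2436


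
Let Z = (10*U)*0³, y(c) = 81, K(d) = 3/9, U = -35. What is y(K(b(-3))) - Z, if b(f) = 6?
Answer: 81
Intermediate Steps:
K(d) = ⅓ (K(d) = 3*(⅑) = ⅓)
Z = 0 (Z = (10*(-35))*0³ = -350*0 = 0)
y(K(b(-3))) - Z = 81 - 1*0 = 81 + 0 = 81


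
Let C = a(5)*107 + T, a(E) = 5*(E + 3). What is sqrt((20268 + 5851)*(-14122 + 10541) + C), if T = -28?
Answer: I*sqrt(93527887) ≈ 9671.0*I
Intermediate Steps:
a(E) = 15 + 5*E (a(E) = 5*(3 + E) = 15 + 5*E)
C = 4252 (C = (15 + 5*5)*107 - 28 = (15 + 25)*107 - 28 = 40*107 - 28 = 4280 - 28 = 4252)
sqrt((20268 + 5851)*(-14122 + 10541) + C) = sqrt((20268 + 5851)*(-14122 + 10541) + 4252) = sqrt(26119*(-3581) + 4252) = sqrt(-93532139 + 4252) = sqrt(-93527887) = I*sqrt(93527887)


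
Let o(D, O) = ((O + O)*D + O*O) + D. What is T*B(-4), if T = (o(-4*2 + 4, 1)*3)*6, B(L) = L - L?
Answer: 0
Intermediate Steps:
o(D, O) = D + O**2 + 2*D*O (o(D, O) = ((2*O)*D + O**2) + D = (2*D*O + O**2) + D = (O**2 + 2*D*O) + D = D + O**2 + 2*D*O)
B(L) = 0
T = -198 (T = (((-4*2 + 4) + 1**2 + 2*(-4*2 + 4)*1)*3)*6 = (((-8 + 4) + 1 + 2*(-8 + 4)*1)*3)*6 = ((-4 + 1 + 2*(-4)*1)*3)*6 = ((-4 + 1 - 8)*3)*6 = -11*3*6 = -33*6 = -198)
T*B(-4) = -198*0 = 0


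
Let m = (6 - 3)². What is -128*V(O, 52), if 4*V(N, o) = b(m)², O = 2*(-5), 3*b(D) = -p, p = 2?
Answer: -128/9 ≈ -14.222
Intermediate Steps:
m = 9 (m = 3² = 9)
b(D) = -⅔ (b(D) = (-1*2)/3 = (⅓)*(-2) = -⅔)
O = -10
V(N, o) = ⅑ (V(N, o) = (-⅔)²/4 = (¼)*(4/9) = ⅑)
-128*V(O, 52) = -128*⅑ = -128/9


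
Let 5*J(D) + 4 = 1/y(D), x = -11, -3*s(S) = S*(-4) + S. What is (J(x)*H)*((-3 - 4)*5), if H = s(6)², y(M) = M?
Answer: 11340/11 ≈ 1030.9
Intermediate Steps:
s(S) = S (s(S) = -(S*(-4) + S)/3 = -(-4*S + S)/3 = -(-1)*S = S)
J(D) = -⅘ + 1/(5*D)
H = 36 (H = 6² = 36)
(J(x)*H)*((-3 - 4)*5) = (((⅕)*(1 - 4*(-11))/(-11))*36)*((-3 - 4)*5) = (((⅕)*(-1/11)*(1 + 44))*36)*(-7*5) = (((⅕)*(-1/11)*45)*36)*(-35) = -9/11*36*(-35) = -324/11*(-35) = 11340/11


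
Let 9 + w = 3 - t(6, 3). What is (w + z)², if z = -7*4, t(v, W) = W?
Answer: 1369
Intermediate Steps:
z = -28
w = -9 (w = -9 + (3 - 1*3) = -9 + (3 - 3) = -9 + 0 = -9)
(w + z)² = (-9 - 28)² = (-37)² = 1369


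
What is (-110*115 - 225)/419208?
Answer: -12875/419208 ≈ -0.030713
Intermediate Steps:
(-110*115 - 225)/419208 = (-12650 - 225)*(1/419208) = -12875*1/419208 = -12875/419208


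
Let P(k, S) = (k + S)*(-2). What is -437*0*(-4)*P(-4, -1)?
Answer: 0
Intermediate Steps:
P(k, S) = -2*S - 2*k (P(k, S) = (S + k)*(-2) = -2*S - 2*k)
-437*0*(-4)*P(-4, -1) = -437*0*(-4)*(-2*(-1) - 2*(-4)) = -0*(2 + 8) = -0*10 = -437*0 = 0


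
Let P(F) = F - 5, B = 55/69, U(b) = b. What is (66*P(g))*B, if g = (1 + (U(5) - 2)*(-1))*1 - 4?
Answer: -13310/23 ≈ -578.70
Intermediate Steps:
B = 55/69 (B = 55*(1/69) = 55/69 ≈ 0.79710)
g = -6 (g = (1 + (5 - 2)*(-1))*1 - 4 = (1 + 3*(-1))*1 - 4 = (1 - 3)*1 - 4 = -2*1 - 4 = -2 - 4 = -6)
P(F) = -5 + F
(66*P(g))*B = (66*(-5 - 6))*(55/69) = (66*(-11))*(55/69) = -726*55/69 = -13310/23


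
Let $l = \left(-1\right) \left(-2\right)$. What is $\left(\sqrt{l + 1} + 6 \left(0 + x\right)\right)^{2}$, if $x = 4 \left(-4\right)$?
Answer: $\left(-96 + \sqrt{3}\right)^{2} \approx 8886.4$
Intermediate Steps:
$l = 2$
$x = -16$
$\left(\sqrt{l + 1} + 6 \left(0 + x\right)\right)^{2} = \left(\sqrt{2 + 1} + 6 \left(0 - 16\right)\right)^{2} = \left(\sqrt{3} + 6 \left(-16\right)\right)^{2} = \left(\sqrt{3} - 96\right)^{2} = \left(-96 + \sqrt{3}\right)^{2}$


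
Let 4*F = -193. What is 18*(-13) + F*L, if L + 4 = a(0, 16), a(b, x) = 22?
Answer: -2205/2 ≈ -1102.5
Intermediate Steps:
F = -193/4 (F = (1/4)*(-193) = -193/4 ≈ -48.250)
L = 18 (L = -4 + 22 = 18)
18*(-13) + F*L = 18*(-13) - 193/4*18 = -234 - 1737/2 = -2205/2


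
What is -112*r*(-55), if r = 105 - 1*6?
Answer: 609840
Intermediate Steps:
r = 99 (r = 105 - 6 = 99)
-112*r*(-55) = -112*99*(-55) = -11088*(-55) = 609840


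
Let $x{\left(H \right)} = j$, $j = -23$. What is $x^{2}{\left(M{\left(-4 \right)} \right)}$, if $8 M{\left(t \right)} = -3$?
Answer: $529$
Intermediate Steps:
$M{\left(t \right)} = - \frac{3}{8}$ ($M{\left(t \right)} = \frac{1}{8} \left(-3\right) = - \frac{3}{8}$)
$x{\left(H \right)} = -23$
$x^{2}{\left(M{\left(-4 \right)} \right)} = \left(-23\right)^{2} = 529$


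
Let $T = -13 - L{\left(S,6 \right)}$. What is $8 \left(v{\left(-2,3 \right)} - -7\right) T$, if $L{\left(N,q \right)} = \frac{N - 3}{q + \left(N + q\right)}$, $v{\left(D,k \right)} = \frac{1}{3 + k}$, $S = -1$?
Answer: $- \frac{23908}{33} \approx -724.48$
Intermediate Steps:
$L{\left(N,q \right)} = \frac{-3 + N}{N + 2 q}$
$T = - \frac{139}{11}$ ($T = -13 - \frac{-3 - 1}{-1 + 2 \cdot 6} = -13 - \frac{1}{-1 + 12} \left(-4\right) = -13 - \frac{1}{11} \left(-4\right) = -13 - - \frac{4}{11} = -13 + \frac{4}{11} = - \frac{139}{11} \approx -12.636$)
$8 \left(v{\left(-2,3 \right)} - -7\right) T = 8 \left(\frac{1}{3 + 3} - -7\right) \left(- \frac{139}{11}\right) = 8 \left(\frac{1}{6} + 7\right) \left(- \frac{139}{11}\right) = 8 \cdot \frac{43}{6} \left(- \frac{139}{11}\right) = \frac{172}{3} \left(- \frac{139}{11}\right) = - \frac{23908}{33}$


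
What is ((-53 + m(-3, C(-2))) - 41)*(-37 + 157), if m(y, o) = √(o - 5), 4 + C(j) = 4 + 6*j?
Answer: -11280 + 120*I*√17 ≈ -11280.0 + 494.77*I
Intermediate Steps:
C(j) = 6*j (C(j) = -4 + (4 + 6*j) = 6*j)
m(y, o) = √(-5 + o)
((-53 + m(-3, C(-2))) - 41)*(-37 + 157) = ((-53 + √(-5 + 6*(-2))) - 41)*(-37 + 157) = ((-53 + √(-5 - 12)) - 41)*120 = ((-53 + √(-17)) - 41)*120 = ((-53 + I*√17) - 41)*120 = (-94 + I*√17)*120 = -11280 + 120*I*√17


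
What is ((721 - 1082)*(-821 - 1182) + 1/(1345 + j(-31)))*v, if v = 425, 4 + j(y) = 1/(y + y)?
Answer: 25550083600125/83141 ≈ 3.0731e+8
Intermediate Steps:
j(y) = -4 + 1/(2*y) (j(y) = -4 + 1/(y + y) = -4 + 1/(2*y))
((721 - 1082)*(-821 - 1182) + 1/(1345 + j(-31)))*v = ((721 - 1082)*(-821 - 1182) + 1/(1345 + (-4 + (1/2)/(-31))))*425 = (-361*(-2003) + 1/(1345 + (-4 + (1/2)*(-1/31))))*425 = (723083 + 1/(1345 + (-4 - 1/62)))*425 = (723083 + 1/(1345 - 249/62))*425 = (723083 + 1/(83141/62))*425 = (723083 + 62/83141)*425 = (60117843765/83141)*425 = 25550083600125/83141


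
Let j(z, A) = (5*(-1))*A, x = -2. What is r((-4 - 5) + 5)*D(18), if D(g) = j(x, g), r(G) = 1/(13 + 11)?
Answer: -15/4 ≈ -3.7500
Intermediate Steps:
r(G) = 1/24
j(z, A) = -5*A
D(g) = -5*g
r((-4 - 5) + 5)*D(18) = (-5*18)/24 = (1/24)*(-90) = -15/4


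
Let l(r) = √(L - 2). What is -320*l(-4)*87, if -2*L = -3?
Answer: -13920*I*√2 ≈ -19686.0*I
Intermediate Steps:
L = 3/2 (L = -½*(-3) = 3/2 ≈ 1.5000)
l(r) = I*√2/2 (l(r) = √(3/2 - 2) = √(-½) = I*√2/2)
-320*l(-4)*87 = -320*I*√2/2*87 = -160*I*√2*87 = -13920*I*√2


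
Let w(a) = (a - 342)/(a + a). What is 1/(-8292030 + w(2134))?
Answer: -1067/8847595562 ≈ -1.2060e-7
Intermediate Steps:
w(a) = (-342 + a)/(2*a) (w(a) = (-342 + a)/((2*a)) = (-342 + a)*(1/(2*a)) = (-342 + a)/(2*a))
1/(-8292030 + w(2134)) = 1/(-8292030 + (½)*(-342 + 2134)/2134) = 1/(-8292030 + (½)*(1/2134)*1792) = 1/(-8292030 + 448/1067) = 1/(-8847595562/1067) = -1067/8847595562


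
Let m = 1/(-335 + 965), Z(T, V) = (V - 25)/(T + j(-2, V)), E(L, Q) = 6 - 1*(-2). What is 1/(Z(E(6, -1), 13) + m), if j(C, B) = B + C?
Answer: -11970/7541 ≈ -1.5873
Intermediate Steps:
E(L, Q) = 8 (E(L, Q) = 6 + 2 = 8)
Z(T, V) = (-25 + V)/(-2 + T + V) (Z(T, V) = (V - 25)/(T + (V - 2)) = (-25 + V)/(T + (-2 + V)) = (-25 + V)/(-2 + T + V))
m = 1/630 ≈ 0.0015873
1/(Z(E(6, -1), 13) + m) = 1/((-25 + 13)/(-2 + 8 + 13) + 1/630) = 1/(-12/19 + 1/630) = 1/(-7541/11970) = -11970/7541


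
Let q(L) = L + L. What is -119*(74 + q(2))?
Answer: -9282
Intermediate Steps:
q(L) = 2*L
-119*(74 + q(2)) = -119*(74 + 2*2) = -119*(74 + 4) = -119*78 = -9282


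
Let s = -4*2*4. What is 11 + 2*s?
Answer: -53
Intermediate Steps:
s = -32 (s = -8*4 = -32)
11 + 2*s = 11 + 2*(-32) = 11 - 64 = -53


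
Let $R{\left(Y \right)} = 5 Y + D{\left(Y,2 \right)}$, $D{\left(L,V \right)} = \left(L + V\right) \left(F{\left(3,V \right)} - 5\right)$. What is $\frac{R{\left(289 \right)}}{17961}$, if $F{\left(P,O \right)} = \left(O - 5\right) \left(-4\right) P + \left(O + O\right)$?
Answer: $\frac{11630}{17961} \approx 0.64751$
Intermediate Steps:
$F{\left(P,O \right)} = 2 O + P \left(20 - 4 O\right)$ ($F{\left(P,O \right)} = \left(-5 + O\right) \left(-4\right) P + 2 O = \left(20 - 4 O\right) P + 2 O = P \left(20 - 4 O\right) + 2 O = 2 O + P \left(20 - 4 O\right)$)
$D{\left(L,V \right)} = \left(55 - 10 V\right) \left(L + V\right)$ ($D{\left(L,V \right)} = \left(L + V\right) \left(\left(2 V + 20 \cdot 3 - 4 V 3\right) - 5\right) = \left(L + V\right) \left(\left(2 V + 60 - 12 V\right) - 5\right) = \left(L + V\right) \left(\left(60 - 10 V\right) - 5\right) = \left(L + V\right) \left(55 - 10 V\right) = \left(55 - 10 V\right) \left(L + V\right)$)
$R{\left(Y \right)} = 70 + 40 Y$ ($R{\left(Y \right)} = 5 Y + \left(- 10 \cdot 2^{2} + 55 Y + 55 \cdot 2 - 10 Y 2\right) = 5 Y + \left(\left(-10\right) 4 + 55 Y + 110 - 20 Y\right) = 5 Y + \left(-40 + 55 Y + 110 - 20 Y\right) = 5 Y + \left(70 + 35 Y\right) = 70 + 40 Y$)
$\frac{R{\left(289 \right)}}{17961} = \frac{70 + 40 \cdot 289}{17961} = \left(70 + 11560\right) \frac{1}{17961} = 11630 \cdot \frac{1}{17961} = \frac{11630}{17961}$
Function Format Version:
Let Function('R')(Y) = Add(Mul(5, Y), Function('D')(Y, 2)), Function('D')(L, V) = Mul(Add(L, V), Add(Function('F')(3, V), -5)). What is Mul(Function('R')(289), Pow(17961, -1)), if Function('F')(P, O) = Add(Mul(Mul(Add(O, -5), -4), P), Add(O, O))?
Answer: Rational(11630, 17961) ≈ 0.64751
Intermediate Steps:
Function('F')(P, O) = Add(Mul(2, O), Mul(P, Add(20, Mul(-4, O)))) (Function('F')(P, O) = Add(Mul(Mul(Add(-5, O), -4), P), Mul(2, O)) = Add(Mul(Add(20, Mul(-4, O)), P), Mul(2, O)) = Add(Mul(P, Add(20, Mul(-4, O))), Mul(2, O)) = Add(Mul(2, O), Mul(P, Add(20, Mul(-4, O)))))
Function('D')(L, V) = Mul(Add(55, Mul(-10, V)), Add(L, V)) (Function('D')(L, V) = Mul(Add(L, V), Add(Add(Mul(2, V), Mul(20, 3), Mul(-4, V, 3)), -5)) = Mul(Add(L, V), Add(Add(Mul(2, V), 60, Mul(-12, V)), -5)) = Mul(Add(L, V), Add(Add(60, Mul(-10, V)), -5)) = Mul(Add(L, V), Add(55, Mul(-10, V))) = Mul(Add(55, Mul(-10, V)), Add(L, V)))
Function('R')(Y) = Add(70, Mul(40, Y)) (Function('R')(Y) = Add(Mul(5, Y), Add(Mul(-10, Pow(2, 2)), Mul(55, Y), Mul(55, 2), Mul(-10, Y, 2))) = Add(Mul(5, Y), Add(Mul(-10, 4), Mul(55, Y), 110, Mul(-20, Y))) = Add(Mul(5, Y), Add(-40, Mul(55, Y), 110, Mul(-20, Y))) = Add(Mul(5, Y), Add(70, Mul(35, Y))) = Add(70, Mul(40, Y)))
Mul(Function('R')(289), Pow(17961, -1)) = Mul(Add(70, Mul(40, 289)), Pow(17961, -1)) = Mul(Add(70, 11560), Rational(1, 17961)) = Mul(11630, Rational(1, 17961)) = Rational(11630, 17961)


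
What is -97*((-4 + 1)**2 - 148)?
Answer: 13483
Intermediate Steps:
-97*((-4 + 1)**2 - 148) = -97*((-3)**2 - 148) = -97*(9 - 148) = -97*(-139) = 13483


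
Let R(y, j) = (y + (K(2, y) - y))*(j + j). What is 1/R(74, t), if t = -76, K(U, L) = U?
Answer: -1/304 ≈ -0.0032895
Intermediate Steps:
R(y, j) = 4*j (R(y, j) = (y + (2 - y))*(j + j) = 2*(2*j) = 4*j)
1/R(74, t) = 1/(4*(-76)) = 1/(-304) = -1/304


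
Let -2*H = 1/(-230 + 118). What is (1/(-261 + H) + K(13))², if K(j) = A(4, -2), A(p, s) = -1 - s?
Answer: 3391781121/3417922369 ≈ 0.99235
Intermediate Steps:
H = 1/224 (H = -1/(2*(-230 + 118)) = -½/(-112) = -½*(-1/112) = 1/224 ≈ 0.0044643)
K(j) = 1 (K(j) = -1 - 1*(-2) = -1 + 2 = 1)
(1/(-261 + H) + K(13))² = (1/(-261 + 1/224) + 1)² = (1/(-58463/224) + 1)² = (-224/58463 + 1)² = (58239/58463)² = 3391781121/3417922369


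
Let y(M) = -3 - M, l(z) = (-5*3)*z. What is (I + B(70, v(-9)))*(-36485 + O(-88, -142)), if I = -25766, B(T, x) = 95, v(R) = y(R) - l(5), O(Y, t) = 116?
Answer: 933628599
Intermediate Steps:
l(z) = -15*z
v(R) = 72 - R (v(R) = (-3 - R) - (-15)*5 = (-3 - R) - 1*(-75) = (-3 - R) + 75 = 72 - R)
(I + B(70, v(-9)))*(-36485 + O(-88, -142)) = (-25766 + 95)*(-36485 + 116) = -25671*(-36369) = 933628599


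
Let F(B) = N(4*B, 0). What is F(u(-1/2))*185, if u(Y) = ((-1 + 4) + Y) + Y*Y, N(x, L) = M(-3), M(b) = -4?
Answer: -740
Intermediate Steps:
N(x, L) = -4
u(Y) = 3 + Y + Y² (u(Y) = (3 + Y) + Y² = 3 + Y + Y²)
F(B) = -4
F(u(-1/2))*185 = -4*185 = -740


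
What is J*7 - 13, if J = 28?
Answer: 183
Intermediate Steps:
J*7 - 13 = 28*7 - 13 = 196 - 13 = 183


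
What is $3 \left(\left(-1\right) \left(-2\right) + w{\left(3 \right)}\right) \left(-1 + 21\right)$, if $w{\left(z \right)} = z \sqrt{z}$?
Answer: $120 + 180 \sqrt{3} \approx 431.77$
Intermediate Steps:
$w{\left(z \right)} = z^{\frac{3}{2}}$
$3 \left(\left(-1\right) \left(-2\right) + w{\left(3 \right)}\right) \left(-1 + 21\right) = 3 \left(\left(-1\right) \left(-2\right) + 3^{\frac{3}{2}}\right) \left(-1 + 21\right) = 3 \left(2 + 3 \sqrt{3}\right) 20 = \left(6 + 9 \sqrt{3}\right) 20 = 120 + 180 \sqrt{3}$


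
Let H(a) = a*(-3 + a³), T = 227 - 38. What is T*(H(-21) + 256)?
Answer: 36817200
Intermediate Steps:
T = 189
T*(H(-21) + 256) = 189*(-21*(-3 + (-21)³) + 256) = 189*(-21*(-3 - 9261) + 256) = 189*(-21*(-9264) + 256) = 189*(194544 + 256) = 189*194800 = 36817200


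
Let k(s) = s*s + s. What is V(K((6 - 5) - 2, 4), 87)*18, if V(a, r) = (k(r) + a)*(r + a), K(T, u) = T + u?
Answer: 12407580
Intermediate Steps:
k(s) = s + s² (k(s) = s² + s = s + s²)
V(a, r) = (a + r)*(a + r*(1 + r)) (V(a, r) = (r*(1 + r) + a)*(r + a) = (a + r*(1 + r))*(a + r) = (a + r)*(a + r*(1 + r)))
V(K((6 - 5) - 2, 4), 87)*18 = ((((6 - 5) - 2) + 4)² + (((6 - 5) - 2) + 4)*87 + 87²*(1 + 87) + (((6 - 5) - 2) + 4)*87*(1 + 87))*18 = (((1 - 2) + 4)² + ((1 - 2) + 4)*87 + 7569*88 + ((1 - 2) + 4)*87*88)*18 = ((-1 + 4)² + (-1 + 4)*87 + 666072 + (-1 + 4)*87*88)*18 = (3² + 3*87 + 666072 + 3*87*88)*18 = (9 + 261 + 666072 + 22968)*18 = 689310*18 = 12407580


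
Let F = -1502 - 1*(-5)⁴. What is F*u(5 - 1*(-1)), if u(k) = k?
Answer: -12762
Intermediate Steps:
F = -2127 (F = -1502 - 1*625 = -1502 - 625 = -2127)
F*u(5 - 1*(-1)) = -2127*(5 - 1*(-1)) = -2127*(5 + 1) = -2127*6 = -12762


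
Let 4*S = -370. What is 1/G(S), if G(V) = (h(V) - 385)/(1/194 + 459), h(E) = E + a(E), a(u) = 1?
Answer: -89047/92441 ≈ -0.96328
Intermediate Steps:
S = -185/2 (S = (1/4)*(-370) = -185/2 ≈ -92.500)
h(E) = 1 + E (h(E) = E + 1 = 1 + E)
G(V) = -74496/89047 + 194*V/89047 (G(V) = ((1 + V) - 385)/(1/194 + 459) = (-384 + V)/(1/194 + 459) = (-384 + V)/(89047/194) = (-384 + V)*(194/89047) = -74496/89047 + 194*V/89047)
1/G(S) = 1/(-74496/89047 + (194/89047)*(-185/2)) = 1/(-74496/89047 - 17945/89047) = 1/(-92441/89047) = -89047/92441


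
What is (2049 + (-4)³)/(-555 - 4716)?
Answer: -1985/5271 ≈ -0.37659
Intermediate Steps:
(2049 + (-4)³)/(-555 - 4716) = (2049 - 64)/(-5271) = 1985*(-1/5271) = -1985/5271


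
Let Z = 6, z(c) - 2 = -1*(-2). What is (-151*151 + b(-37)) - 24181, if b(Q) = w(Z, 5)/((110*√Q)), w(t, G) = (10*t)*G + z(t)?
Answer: -46982 - 152*I*√37/2035 ≈ -46982.0 - 0.45434*I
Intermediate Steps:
z(c) = 4 (z(c) = 2 - 1*(-2) = 2 + 2 = 4)
w(t, G) = 4 + 10*G*t (w(t, G) = (10*t)*G + 4 = 10*G*t + 4 = 4 + 10*G*t)
b(Q) = 152/(55*√Q) (b(Q) = (4 + 10*5*6)/((110*√Q)) = (4 + 300)*(1/(110*√Q)) = 304*(1/(110*√Q)) = 152/(55*√Q))
(-151*151 + b(-37)) - 24181 = (-151*151 + 152/(55*√(-37))) - 24181 = (-22801 + 152*(-I*√37/37)/55) - 24181 = (-22801 - 152*I*√37/2035) - 24181 = -46982 - 152*I*√37/2035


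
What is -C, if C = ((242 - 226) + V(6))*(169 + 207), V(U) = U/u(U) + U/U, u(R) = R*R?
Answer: -19364/3 ≈ -6454.7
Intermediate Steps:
u(R) = R²
V(U) = 1 + 1/U (V(U) = U/(U²) + U/U = U/U² + 1 = 1/U + 1 = 1 + 1/U)
C = 19364/3 (C = ((242 - 226) + (1 + 6)/6)*(169 + 207) = (16 + (⅙)*7)*376 = (16 + 7/6)*376 = (103/6)*376 = 19364/3 ≈ 6454.7)
-C = -1*19364/3 = -19364/3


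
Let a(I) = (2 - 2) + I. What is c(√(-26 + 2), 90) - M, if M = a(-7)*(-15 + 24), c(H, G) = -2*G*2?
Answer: -297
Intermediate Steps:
c(H, G) = -4*G
a(I) = I (a(I) = 0 + I = I)
M = -63 (M = -7*(-15 + 24) = -7*9 = -63)
c(√(-26 + 2), 90) - M = -4*90 - 1*(-63) = -360 + 63 = -297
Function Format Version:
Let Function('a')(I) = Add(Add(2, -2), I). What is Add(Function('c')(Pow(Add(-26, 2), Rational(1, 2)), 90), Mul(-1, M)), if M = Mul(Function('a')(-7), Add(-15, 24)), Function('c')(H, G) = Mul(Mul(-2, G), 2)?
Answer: -297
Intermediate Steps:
Function('c')(H, G) = Mul(-4, G)
Function('a')(I) = I (Function('a')(I) = Add(0, I) = I)
M = -63 (M = Mul(-7, Add(-15, 24)) = Mul(-7, 9) = -63)
Add(Function('c')(Pow(Add(-26, 2), Rational(1, 2)), 90), Mul(-1, M)) = Add(Mul(-4, 90), Mul(-1, -63)) = Add(-360, 63) = -297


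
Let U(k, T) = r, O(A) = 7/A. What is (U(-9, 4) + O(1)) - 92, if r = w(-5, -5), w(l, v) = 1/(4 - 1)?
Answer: -254/3 ≈ -84.667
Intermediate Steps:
w(l, v) = ⅓ (w(l, v) = 1/3 = ⅓)
r = ⅓ ≈ 0.33333
U(k, T) = ⅓
(U(-9, 4) + O(1)) - 92 = (⅓ + 7/1) - 92 = (⅓ + 7*1) - 92 = (⅓ + 7) - 92 = 22/3 - 92 = -254/3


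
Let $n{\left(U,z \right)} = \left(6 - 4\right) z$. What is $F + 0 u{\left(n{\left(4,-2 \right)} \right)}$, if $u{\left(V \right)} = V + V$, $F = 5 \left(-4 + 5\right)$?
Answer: $5$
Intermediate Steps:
$n{\left(U,z \right)} = 2 z$
$F = 5$ ($F = 5 \cdot 1 = 5$)
$u{\left(V \right)} = 2 V$
$F + 0 u{\left(n{\left(4,-2 \right)} \right)} = 5 + 0 \cdot 2 \cdot 2 \left(-2\right) = 5 + 0 \cdot 2 \left(-4\right) = 5 + 0 \left(-8\right) = 5 + 0 = 5$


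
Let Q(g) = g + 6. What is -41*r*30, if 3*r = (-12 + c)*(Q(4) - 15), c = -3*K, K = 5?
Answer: -55350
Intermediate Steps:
Q(g) = 6 + g
c = -15 (c = -3*5 = -15)
r = 45 (r = ((-12 - 15)*((6 + 4) - 15))/3 = (-27*(10 - 15))/3 = (-27*(-5))/3 = (1/3)*135 = 45)
-41*r*30 = -41*45*30 = -1845*30 = -55350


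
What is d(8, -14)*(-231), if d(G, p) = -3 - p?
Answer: -2541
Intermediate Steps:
d(8, -14)*(-231) = (-3 - 1*(-14))*(-231) = (-3 + 14)*(-231) = 11*(-231) = -2541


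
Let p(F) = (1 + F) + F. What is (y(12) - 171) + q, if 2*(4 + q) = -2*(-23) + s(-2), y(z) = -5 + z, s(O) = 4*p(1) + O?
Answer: -140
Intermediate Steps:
p(F) = 1 + 2*F
s(O) = 12 + O (s(O) = 4*(1 + 2*1) + O = 4*(1 + 2) + O = 4*3 + O = 12 + O)
q = 24 (q = -4 + (-2*(-23) + (12 - 2))/2 = -4 + (46 + 10)/2 = -4 + (1/2)*56 = -4 + 28 = 24)
(y(12) - 171) + q = ((-5 + 12) - 171) + 24 = (7 - 171) + 24 = -164 + 24 = -140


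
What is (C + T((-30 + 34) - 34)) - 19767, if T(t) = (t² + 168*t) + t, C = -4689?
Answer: -28626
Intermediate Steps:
T(t) = t² + 169*t
(C + T((-30 + 34) - 34)) - 19767 = (-4689 + ((-30 + 34) - 34)*(169 + ((-30 + 34) - 34))) - 19767 = (-4689 + (4 - 34)*(169 + (4 - 34))) - 19767 = (-4689 - 30*(169 - 30)) - 19767 = (-4689 - 30*139) - 19767 = (-4689 - 4170) - 19767 = -8859 - 19767 = -28626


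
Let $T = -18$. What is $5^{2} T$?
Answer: $-450$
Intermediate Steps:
$5^{2} T = 5^{2} \left(-18\right) = 25 \left(-18\right) = -450$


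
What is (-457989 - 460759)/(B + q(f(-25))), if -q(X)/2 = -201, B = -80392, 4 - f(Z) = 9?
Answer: 459374/39995 ≈ 11.486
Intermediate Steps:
f(Z) = -5 (f(Z) = 4 - 1*9 = 4 - 9 = -5)
q(X) = 402 (q(X) = -2*(-201) = 402)
(-457989 - 460759)/(B + q(f(-25))) = (-457989 - 460759)/(-80392 + 402) = -918748/(-79990) = -918748*(-1/79990) = 459374/39995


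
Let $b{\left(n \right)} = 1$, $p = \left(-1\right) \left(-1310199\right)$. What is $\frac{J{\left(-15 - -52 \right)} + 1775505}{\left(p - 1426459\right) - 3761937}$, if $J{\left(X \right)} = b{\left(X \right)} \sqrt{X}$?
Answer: $- \frac{1775505}{3878197} - \frac{\sqrt{37}}{3878197} \approx -0.45782$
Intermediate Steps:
$p = 1310199$
$J{\left(X \right)} = \sqrt{X}$ ($J{\left(X \right)} = 1 \sqrt{X} = \sqrt{X}$)
$\frac{J{\left(-15 - -52 \right)} + 1775505}{\left(p - 1426459\right) - 3761937} = \frac{\sqrt{-15 - -52} + 1775505}{\left(1310199 - 1426459\right) - 3761937} = \frac{\sqrt{-15 + 52} + 1775505}{\left(1310199 - 1426459\right) - 3761937} = \frac{\sqrt{37} + 1775505}{-116260 - 3761937} = \frac{1775505 + \sqrt{37}}{-3878197} = \left(1775505 + \sqrt{37}\right) \left(- \frac{1}{3878197}\right) = - \frac{1775505}{3878197} - \frac{\sqrt{37}}{3878197}$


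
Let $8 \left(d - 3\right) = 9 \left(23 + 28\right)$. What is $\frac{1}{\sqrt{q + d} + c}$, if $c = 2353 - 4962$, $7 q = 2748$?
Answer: $- \frac{146104}{381159971} - \frac{2 \sqrt{355110}}{381159971} \approx -0.00038644$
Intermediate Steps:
$q = \frac{2748}{7}$ ($q = \frac{1}{7} \cdot 2748 = \frac{2748}{7} \approx 392.57$)
$d = \frac{483}{8}$ ($d = 3 + \frac{9 \left(23 + 28\right)}{8} = 3 + \frac{9 \cdot 51}{8} = 3 + \frac{1}{8} \cdot 459 = 3 + \frac{459}{8} = \frac{483}{8} \approx 60.375$)
$c = -2609$ ($c = 2353 - 4962 = -2609$)
$\frac{1}{\sqrt{q + d} + c} = \frac{1}{\sqrt{\frac{2748}{7} + \frac{483}{8}} - 2609} = \frac{1}{\sqrt{\frac{25365}{56}} - 2609} = \frac{1}{\frac{\sqrt{355110}}{28} - 2609} = \frac{1}{-2609 + \frac{\sqrt{355110}}{28}}$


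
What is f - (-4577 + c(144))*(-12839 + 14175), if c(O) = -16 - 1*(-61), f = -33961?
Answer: 6020791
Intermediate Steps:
c(O) = 45 (c(O) = -16 + 61 = 45)
f - (-4577 + c(144))*(-12839 + 14175) = -33961 - (-4577 + 45)*(-12839 + 14175) = -33961 - (-4532)*1336 = -33961 - 1*(-6054752) = -33961 + 6054752 = 6020791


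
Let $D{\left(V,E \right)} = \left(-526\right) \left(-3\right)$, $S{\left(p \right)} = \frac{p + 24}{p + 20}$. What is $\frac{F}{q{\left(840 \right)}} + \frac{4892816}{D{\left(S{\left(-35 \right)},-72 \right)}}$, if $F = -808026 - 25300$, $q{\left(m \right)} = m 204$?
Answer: $\frac{69759830111}{22533840} \approx 3095.8$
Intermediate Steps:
$q{\left(m \right)} = 204 m$
$F = -833326$ ($F = -808026 - 25300 = -833326$)
$S{\left(p \right)} = \frac{24 + p}{20 + p}$
$D{\left(V,E \right)} = 1578$
$\frac{F}{q{\left(840 \right)}} + \frac{4892816}{D{\left(S{\left(-35 \right)},-72 \right)}} = - \frac{833326}{204 \cdot 840} + \frac{4892816}{1578} = - \frac{833326}{171360} + 4892816 \cdot \frac{1}{1578} = \left(-833326\right) \frac{1}{171360} + \frac{2446408}{789} = - \frac{416663}{85680} + \frac{2446408}{789} = \frac{69759830111}{22533840}$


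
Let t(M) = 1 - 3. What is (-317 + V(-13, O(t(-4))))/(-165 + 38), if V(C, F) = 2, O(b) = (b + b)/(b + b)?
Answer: 315/127 ≈ 2.4803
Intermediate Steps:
t(M) = -2
O(b) = 1 (O(b) = (2*b)/((2*b)) = (2*b)*(1/(2*b)) = 1)
(-317 + V(-13, O(t(-4))))/(-165 + 38) = (-317 + 2)/(-165 + 38) = -315/(-127) = -315*(-1/127) = 315/127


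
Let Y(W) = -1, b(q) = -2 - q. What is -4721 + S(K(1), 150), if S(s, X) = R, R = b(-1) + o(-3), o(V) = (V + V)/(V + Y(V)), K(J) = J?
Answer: -9441/2 ≈ -4720.5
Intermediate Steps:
o(V) = 2*V/(-1 + V) (o(V) = (V + V)/(V - 1) = (2*V)/(-1 + V) = 2*V/(-1 + V))
R = ½ (R = (-2 - 1*(-1)) + 2*(-3)/(-1 - 3) = (-2 + 1) + 2*(-3)/(-4) = -1 + 2*(-3)*(-¼) = -1 + 3/2 = ½ ≈ 0.50000)
S(s, X) = ½
-4721 + S(K(1), 150) = -4721 + ½ = -9441/2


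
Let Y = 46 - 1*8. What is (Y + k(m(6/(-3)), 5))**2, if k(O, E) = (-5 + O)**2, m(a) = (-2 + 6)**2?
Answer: 25281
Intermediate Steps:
m(a) = 16 (m(a) = 4**2 = 16)
Y = 38 (Y = 46 - 8 = 38)
(Y + k(m(6/(-3)), 5))**2 = (38 + (-5 + 16)**2)**2 = (38 + 11**2)**2 = (38 + 121)**2 = 159**2 = 25281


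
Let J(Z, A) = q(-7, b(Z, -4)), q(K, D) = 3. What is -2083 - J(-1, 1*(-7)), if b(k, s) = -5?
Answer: -2086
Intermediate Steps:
J(Z, A) = 3
-2083 - J(-1, 1*(-7)) = -2083 - 1*3 = -2083 - 3 = -2086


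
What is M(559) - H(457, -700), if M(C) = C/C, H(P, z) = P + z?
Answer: 244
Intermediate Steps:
M(C) = 1
M(559) - H(457, -700) = 1 - (457 - 700) = 1 - 1*(-243) = 1 + 243 = 244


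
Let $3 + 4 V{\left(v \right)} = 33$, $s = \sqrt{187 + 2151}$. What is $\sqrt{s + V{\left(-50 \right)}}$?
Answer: $\frac{\sqrt{30 + 4 \sqrt{2338}}}{2} \approx 7.4735$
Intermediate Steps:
$s = \sqrt{2338} \approx 48.353$
$V{\left(v \right)} = \frac{15}{2}$ ($V{\left(v \right)} = - \frac{3}{4} + \frac{1}{4} \cdot 33 = - \frac{3}{4} + \frac{33}{4} = \frac{15}{2}$)
$\sqrt{s + V{\left(-50 \right)}} = \sqrt{\sqrt{2338} + \frac{15}{2}} = \sqrt{\frac{15}{2} + \sqrt{2338}}$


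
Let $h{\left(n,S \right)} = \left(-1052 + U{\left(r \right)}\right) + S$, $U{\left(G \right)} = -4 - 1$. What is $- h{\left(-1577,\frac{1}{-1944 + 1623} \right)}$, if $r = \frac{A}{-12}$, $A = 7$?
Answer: $\frac{339298}{321} \approx 1057.0$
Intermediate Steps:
$r = - \frac{7}{12}$ ($r = \frac{7}{-12} = 7 \left(- \frac{1}{12}\right) = - \frac{7}{12} \approx -0.58333$)
$U{\left(G \right)} = -5$ ($U{\left(G \right)} = -4 - 1 = -5$)
$h{\left(n,S \right)} = -1057 + S$ ($h{\left(n,S \right)} = \left(-1052 - 5\right) + S = -1057 + S$)
$- h{\left(-1577,\frac{1}{-1944 + 1623} \right)} = - (-1057 + \frac{1}{-1944 + 1623}) = - (-1057 + \frac{1}{-321}) = - (-1057 - \frac{1}{321}) = \left(-1\right) \left(- \frac{339298}{321}\right) = \frac{339298}{321}$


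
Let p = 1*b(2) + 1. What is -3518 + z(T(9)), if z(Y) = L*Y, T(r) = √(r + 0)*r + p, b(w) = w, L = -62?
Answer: -5378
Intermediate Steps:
p = 3 (p = 1*2 + 1 = 2 + 1 = 3)
T(r) = 3 + r^(3/2) (T(r) = √(r + 0)*r + 3 = √r*r + 3 = r^(3/2) + 3 = 3 + r^(3/2))
z(Y) = -62*Y
-3518 + z(T(9)) = -3518 - 62*(3 + 9^(3/2)) = -3518 - 62*(3 + 27) = -3518 - 62*30 = -3518 - 1860 = -5378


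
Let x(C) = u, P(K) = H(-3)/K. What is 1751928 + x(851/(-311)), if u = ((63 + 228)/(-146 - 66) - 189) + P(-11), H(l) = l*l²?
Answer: 4085057871/2332 ≈ 1.7517e+6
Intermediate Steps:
H(l) = l³
P(K) = -27/K (P(K) = (-3)³/K = -27/K)
u = -438225/2332 (u = ((63 + 228)/(-146 - 66) - 189) - 27/(-11) = (291/(-212) - 189) - 27*(-1/11) = (291*(-1/212) - 189) + 27/11 = (-291/212 - 189) + 27/11 = -40359/212 + 27/11 = -438225/2332 ≈ -187.92)
x(C) = -438225/2332
1751928 + x(851/(-311)) = 1751928 - 438225/2332 = 4085057871/2332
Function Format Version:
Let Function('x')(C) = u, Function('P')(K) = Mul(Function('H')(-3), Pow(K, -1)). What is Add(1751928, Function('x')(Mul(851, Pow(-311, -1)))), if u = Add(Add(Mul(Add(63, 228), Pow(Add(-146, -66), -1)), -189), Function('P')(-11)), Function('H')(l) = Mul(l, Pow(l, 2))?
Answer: Rational(4085057871, 2332) ≈ 1.7517e+6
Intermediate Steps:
Function('H')(l) = Pow(l, 3)
Function('P')(K) = Mul(-27, Pow(K, -1)) (Function('P')(K) = Mul(Pow(-3, 3), Pow(K, -1)) = Mul(-27, Pow(K, -1)))
u = Rational(-438225, 2332) (u = Add(Add(Mul(Add(63, 228), Pow(Add(-146, -66), -1)), -189), Mul(-27, Pow(-11, -1))) = Add(Add(Mul(291, Pow(-212, -1)), -189), Mul(-27, Rational(-1, 11))) = Add(Add(Mul(291, Rational(-1, 212)), -189), Rational(27, 11)) = Add(Add(Rational(-291, 212), -189), Rational(27, 11)) = Add(Rational(-40359, 212), Rational(27, 11)) = Rational(-438225, 2332) ≈ -187.92)
Function('x')(C) = Rational(-438225, 2332)
Add(1751928, Function('x')(Mul(851, Pow(-311, -1)))) = Add(1751928, Rational(-438225, 2332)) = Rational(4085057871, 2332)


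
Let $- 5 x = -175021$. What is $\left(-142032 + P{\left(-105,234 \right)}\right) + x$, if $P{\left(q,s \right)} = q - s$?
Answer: $- \frac{536834}{5} \approx -1.0737 \cdot 10^{5}$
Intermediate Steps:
$x = \frac{175021}{5}$ ($x = \left(- \frac{1}{5}\right) \left(-175021\right) = \frac{175021}{5} \approx 35004.0$)
$\left(-142032 + P{\left(-105,234 \right)}\right) + x = \left(-142032 - 339\right) + \frac{175021}{5} = -142371 + \frac{175021}{5} = - \frac{536834}{5}$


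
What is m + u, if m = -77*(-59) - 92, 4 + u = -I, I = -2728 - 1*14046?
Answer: 21221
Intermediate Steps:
I = -16774 (I = -2728 - 14046 = -16774)
u = 16770 (u = -4 - 1*(-16774) = -4 + 16774 = 16770)
m = 4451 (m = 4543 - 92 = 4451)
m + u = 4451 + 16770 = 21221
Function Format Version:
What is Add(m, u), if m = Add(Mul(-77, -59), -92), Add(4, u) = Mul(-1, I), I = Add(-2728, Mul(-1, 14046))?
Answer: 21221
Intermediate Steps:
I = -16774 (I = Add(-2728, -14046) = -16774)
u = 16770 (u = Add(-4, Mul(-1, -16774)) = Add(-4, 16774) = 16770)
m = 4451 (m = Add(4543, -92) = 4451)
Add(m, u) = Add(4451, 16770) = 21221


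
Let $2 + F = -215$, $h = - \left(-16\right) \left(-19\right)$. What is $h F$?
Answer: $65968$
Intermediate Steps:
$h = -304$ ($h = \left(-1\right) 304 = -304$)
$F = -217$ ($F = -2 - 215 = -217$)
$h F = \left(-304\right) \left(-217\right) = 65968$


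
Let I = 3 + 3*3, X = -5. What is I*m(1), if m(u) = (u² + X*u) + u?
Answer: -36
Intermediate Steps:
I = 12 (I = 3 + 9 = 12)
m(u) = u² - 4*u (m(u) = (u² - 5*u) + u = u² - 4*u)
I*m(1) = 12*(1*(-4 + 1)) = 12*(1*(-3)) = 12*(-3) = -36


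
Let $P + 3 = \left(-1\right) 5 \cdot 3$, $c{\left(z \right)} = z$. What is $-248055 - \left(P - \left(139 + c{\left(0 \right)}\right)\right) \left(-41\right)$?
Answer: $-254492$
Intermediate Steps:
$P = -18$ ($P = -3 + \left(-1\right) 5 \cdot 3 = -3 - 15 = -18$)
$-248055 - \left(P - \left(139 + c{\left(0 \right)}\right)\right) \left(-41\right) = -248055 - \left(-18 - 139\right) \left(-41\right) = -248055 - \left(-157\right) \left(-41\right) = -248055 - 6437 = -254492$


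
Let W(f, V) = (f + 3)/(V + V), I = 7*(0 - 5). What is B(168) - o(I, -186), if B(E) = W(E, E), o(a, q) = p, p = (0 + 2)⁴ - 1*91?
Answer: 8457/112 ≈ 75.509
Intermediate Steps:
I = -35 (I = 7*(-5) = -35)
W(f, V) = (3 + f)/(2*V) (W(f, V) = (3 + f)/((2*V)) = (3 + f)*(1/(2*V)) = (3 + f)/(2*V))
p = -75 (p = 2⁴ - 91 = 16 - 91 = -75)
o(a, q) = -75
B(E) = (3 + E)/(2*E)
B(168) - o(I, -186) = (½)*(3 + 168)/168 - 1*(-75) = (½)*(1/168)*171 + 75 = 57/112 + 75 = 8457/112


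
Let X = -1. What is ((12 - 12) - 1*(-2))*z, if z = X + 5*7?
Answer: 68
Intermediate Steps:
z = 34 (z = -1 + 5*7 = -1 + 35 = 34)
((12 - 12) - 1*(-2))*z = ((12 - 12) - 1*(-2))*34 = (0 + 2)*34 = 2*34 = 68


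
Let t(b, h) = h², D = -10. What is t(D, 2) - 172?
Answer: -168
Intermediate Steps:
t(D, 2) - 172 = 2² - 172 = 4 - 172 = -168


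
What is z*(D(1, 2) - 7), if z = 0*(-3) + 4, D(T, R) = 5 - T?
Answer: -12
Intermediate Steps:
z = 4 (z = 0 + 4 = 4)
z*(D(1, 2) - 7) = 4*((5 - 1*1) - 7) = 4*((5 - 1) - 7) = 4*(4 - 7) = 4*(-3) = -12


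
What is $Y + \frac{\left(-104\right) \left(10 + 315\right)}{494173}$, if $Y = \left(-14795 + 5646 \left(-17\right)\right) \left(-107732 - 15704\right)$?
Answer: $\frac{6757257246804756}{494173} \approx 1.3674 \cdot 10^{10}$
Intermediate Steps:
$Y = 13673869772$ ($Y = \left(-14795 - 95982\right) \left(-123436\right) = \left(-110777\right) \left(-123436\right) = 13673869772$)
$Y + \frac{\left(-104\right) \left(10 + 315\right)}{494173} = 13673869772 + \frac{\left(-104\right) \left(10 + 315\right)}{494173} = 13673869772 + \left(-104\right) 325 \cdot \frac{1}{494173} = 13673869772 - \frac{33800}{494173} = \frac{6757257246804756}{494173}$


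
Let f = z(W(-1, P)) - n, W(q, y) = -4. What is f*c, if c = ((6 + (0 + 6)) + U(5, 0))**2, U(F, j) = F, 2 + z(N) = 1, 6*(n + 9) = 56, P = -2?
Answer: -1156/3 ≈ -385.33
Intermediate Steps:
n = 1/3 (n = -9 + (1/6)*56 = -9 + 28/3 = 1/3 ≈ 0.33333)
z(N) = -1 (z(N) = -2 + 1 = -1)
f = -4/3 (f = -1 - 1*1/3 = -1 - 1/3 = -4/3 ≈ -1.3333)
c = 289 (c = ((6 + (0 + 6)) + 5)**2 = ((6 + 6) + 5)**2 = (12 + 5)**2 = 17**2 = 289)
f*c = -4/3*289 = -1156/3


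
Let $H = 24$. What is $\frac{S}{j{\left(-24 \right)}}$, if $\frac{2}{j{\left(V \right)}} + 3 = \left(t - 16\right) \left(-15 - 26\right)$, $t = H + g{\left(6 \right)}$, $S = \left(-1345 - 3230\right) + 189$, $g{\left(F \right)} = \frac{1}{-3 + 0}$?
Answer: $695912$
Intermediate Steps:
$g{\left(F \right)} = - \frac{1}{3}$ ($g{\left(F \right)} = \frac{1}{-3} = - \frac{1}{3}$)
$S = -4386$ ($S = -4575 + 189 = -4386$)
$t = \frac{71}{3}$ ($t = 24 - \frac{1}{3} = \frac{71}{3} \approx 23.667$)
$j{\left(V \right)} = - \frac{3}{476}$ ($j{\left(V \right)} = \frac{2}{-3 + \left(\frac{71}{3} - 16\right) \left(-15 - 26\right)} = \frac{2}{-3 + \frac{23}{3} \left(-41\right)} = \frac{2}{-3 - \frac{943}{3}} = \frac{2}{- \frac{952}{3}} = 2 \left(- \frac{3}{952}\right) = - \frac{3}{476}$)
$\frac{S}{j{\left(-24 \right)}} = - \frac{4386}{- \frac{3}{476}} = \left(-4386\right) \left(- \frac{476}{3}\right) = 695912$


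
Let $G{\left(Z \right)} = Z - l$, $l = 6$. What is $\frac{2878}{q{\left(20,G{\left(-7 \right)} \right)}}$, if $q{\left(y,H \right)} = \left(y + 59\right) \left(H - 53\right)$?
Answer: $- \frac{1439}{2607} \approx -0.55198$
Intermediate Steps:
$G{\left(Z \right)} = -6 + Z$ ($G{\left(Z \right)} = Z - 6 = -6 + Z$)
$q{\left(y,H \right)} = \left(-53 + H\right) \left(59 + y\right)$ ($q{\left(y,H \right)} = \left(59 + y\right) \left(-53 + H\right) = \left(-53 + H\right) \left(59 + y\right)$)
$\frac{2878}{q{\left(20,G{\left(-7 \right)} \right)}} = \frac{2878}{-3127 - 1060 + 59 \left(-6 - 7\right) + \left(-6 - 7\right) 20} = \frac{2878}{-3127 - 1060 + 59 \left(-13\right) - 260} = \frac{2878}{-3127 - 1060 - 767 - 260} = \frac{2878}{-5214} = 2878 \left(- \frac{1}{5214}\right) = - \frac{1439}{2607}$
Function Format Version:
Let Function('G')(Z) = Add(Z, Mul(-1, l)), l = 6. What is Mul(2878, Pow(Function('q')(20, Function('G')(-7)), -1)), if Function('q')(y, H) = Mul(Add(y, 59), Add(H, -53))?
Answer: Rational(-1439, 2607) ≈ -0.55198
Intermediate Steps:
Function('G')(Z) = Add(-6, Z) (Function('G')(Z) = Add(Z, Mul(-1, 6)) = Add(Z, -6) = Add(-6, Z))
Function('q')(y, H) = Mul(Add(-53, H), Add(59, y)) (Function('q')(y, H) = Mul(Add(59, y), Add(-53, H)) = Mul(Add(-53, H), Add(59, y)))
Mul(2878, Pow(Function('q')(20, Function('G')(-7)), -1)) = Mul(2878, Pow(Add(-3127, Mul(-53, 20), Mul(59, Add(-6, -7)), Mul(Add(-6, -7), 20)), -1)) = Mul(2878, Pow(Add(-3127, -1060, Mul(59, -13), Mul(-13, 20)), -1)) = Mul(2878, Pow(Add(-3127, -1060, -767, -260), -1)) = Mul(2878, Pow(-5214, -1)) = Mul(2878, Rational(-1, 5214)) = Rational(-1439, 2607)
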